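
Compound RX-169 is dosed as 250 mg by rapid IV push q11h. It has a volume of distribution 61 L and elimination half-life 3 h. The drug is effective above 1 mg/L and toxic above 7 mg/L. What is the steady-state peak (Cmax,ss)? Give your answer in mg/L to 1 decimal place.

4.4 mg/L

Over one 11-h interval, 11/3 ≈ 3.6667 half-lives elapse, leaving f ≈ 0.0787 of each dose.
At steady state, accumulation factor R = 1/(1 − e^(−kτ)) ≈ 1.0854.
Each bolus raises the concentration by D/Vd = 250/61 ≈ 4.098 mg/L.
Steady-state peak Cmax,ss = C₀·R ≈ 4.098 × 1.0854 ≈ 4.448 mg/L.
Peak 4.4 mg/L vs MTC 7 mg/L: below toxic threshold.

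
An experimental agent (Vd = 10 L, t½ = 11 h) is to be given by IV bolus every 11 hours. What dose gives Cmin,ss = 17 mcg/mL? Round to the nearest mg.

τ/t½ = 11/11 ≈ 1, so f = (1/2)^(11/11) ≈ 0.500000.
Cmin,ss = (D/Vd)·f/(1−f), so D = Cmin,ss·Vd·(1−f)/f.
D = 17 × 10 × (1−f)/f ≈ 17 × 10 × 1.00000 ≈ 170.00 mg.

170 mg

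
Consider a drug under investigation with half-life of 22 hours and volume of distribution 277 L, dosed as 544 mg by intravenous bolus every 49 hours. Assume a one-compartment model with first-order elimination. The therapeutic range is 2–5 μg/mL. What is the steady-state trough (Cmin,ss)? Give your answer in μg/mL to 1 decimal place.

k = ln2/t½ = ln2/22 ≈ 0.031507 h⁻¹; fraction remaining f = e^(−kτ) = e^(−0.031507×49) ≈ 0.2136.
Each bolus raises the concentration by D/Vd = 544/277 ≈ 1.964 μg/mL.
Steady-state trough Cmin,ss = C₀·f/(1−f) ≈ 1.964 × 0.2136/0.7864 ≈ 0.533 μg/mL.
Trough 0.5 μg/mL vs MEC 2 μg/mL: subtherapeutic.

0.5 μg/mL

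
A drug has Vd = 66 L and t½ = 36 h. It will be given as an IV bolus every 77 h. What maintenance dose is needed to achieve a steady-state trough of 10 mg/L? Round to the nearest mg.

2247 mg

τ/t½ = 77/36 ≈ 2.1389, so f = (1/2)^(77/36) ≈ 0.227055.
Cmin,ss = (D/Vd)·f/(1−f), so D = Cmin,ss·Vd·(1−f)/f.
D = 10 × 66 × (1−f)/f ≈ 10 × 66 × 3.40422 ≈ 2246.79 mg.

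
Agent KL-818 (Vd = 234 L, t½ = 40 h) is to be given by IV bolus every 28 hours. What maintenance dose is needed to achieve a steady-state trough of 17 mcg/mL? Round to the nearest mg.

τ/t½ = 28/40 ≈ 0.7, so f = (1/2)^(28/40) ≈ 0.615572.
Cmin,ss = (D/Vd)·f/(1−f), so D = Cmin,ss·Vd·(1−f)/f.
D = 17 × 234 × (1−f)/f ≈ 17 × 234 × 0.62451 ≈ 2484.30 mg.

2484 mg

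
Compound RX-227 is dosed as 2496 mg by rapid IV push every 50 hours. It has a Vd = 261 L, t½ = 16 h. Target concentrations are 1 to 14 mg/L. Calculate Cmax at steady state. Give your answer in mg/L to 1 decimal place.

k = ln2/t½ = ln2/16 ≈ 0.043322 h⁻¹; fraction remaining f = e^(−kτ) = e^(−0.043322×50) ≈ 0.1146.
Accumulation ratio R = 1/(1 − f) ≈ 1/0.8854 ≈ 1.1294.
Each bolus raises the concentration by D/Vd = 2496/261 ≈ 9.563 mg/L.
Steady-state peak Cmax,ss = C₀·R ≈ 9.563 × 1.1294 ≈ 10.800 mg/L.
Peak 10.8 mg/L vs MTC 14 mg/L: below toxic threshold.

10.8 mg/L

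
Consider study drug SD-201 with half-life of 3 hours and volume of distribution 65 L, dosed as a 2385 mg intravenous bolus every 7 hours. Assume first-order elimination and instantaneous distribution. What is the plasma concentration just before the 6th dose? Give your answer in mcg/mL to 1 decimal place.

f = (1/2)^(τ/t½) = (1/2)^(7/3) ≈ 0.1984.
C₀ = D/Vd = 2385/65 ≈ 36.692 mcg/mL.
Before the 6th dose, 5 doses have been given. Superposition: Cmin = C₀·(f + f² + … + f^5).
≈ 36.692 × (0.1984 + 0.0394 + 0.0078 + 0.0015 + 0.0003) ≈ 36.692 × 0.2474 ≈ 9.078 mcg/mL.

9.1 mcg/mL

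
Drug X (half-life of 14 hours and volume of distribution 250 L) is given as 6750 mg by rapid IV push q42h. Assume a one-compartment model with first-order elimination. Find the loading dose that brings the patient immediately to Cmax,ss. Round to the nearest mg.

7714 mg

f = (1/2)^(42/14) ≈ 0.125000; accumulation ratio R = 1/(1−f) ≈ 1.14286.
Loading dose to hit Cmax,ss on first dose: D_load = D_maint·R ≈ 6750 × 1.14286 ≈ 7714.31 mg.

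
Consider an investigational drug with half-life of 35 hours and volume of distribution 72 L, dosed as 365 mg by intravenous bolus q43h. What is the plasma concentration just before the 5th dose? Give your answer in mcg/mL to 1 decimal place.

f = (1/2)^(τ/t½) = (1/2)^(43/35) ≈ 0.4267.
C₀ = D/Vd = 365/72 ≈ 5.069 mcg/mL.
Before the 5th dose, 4 doses have been given. Superposition: Cmin = C₀·(f + f² + … + f^4).
≈ 5.069 × (0.4267 + 0.1821 + 0.0777 + 0.0332) ≈ 5.069 × 0.7197 ≈ 3.648 mcg/mL.

3.6 mcg/mL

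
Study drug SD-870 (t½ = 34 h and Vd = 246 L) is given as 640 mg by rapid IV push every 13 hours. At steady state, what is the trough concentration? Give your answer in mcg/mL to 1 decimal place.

τ/t½ = 13/34 ≈ 0.38235, so fraction remaining f = (1/2)^(13/34) ≈ 0.7672.
Each bolus raises the concentration by D/Vd = 640/246 ≈ 2.602 mcg/mL.
Steady-state trough Cmin,ss = C₀·f/(1−f) ≈ 2.602 × 0.7672/0.2328 ≈ 8.575 mcg/mL.

8.6 mcg/mL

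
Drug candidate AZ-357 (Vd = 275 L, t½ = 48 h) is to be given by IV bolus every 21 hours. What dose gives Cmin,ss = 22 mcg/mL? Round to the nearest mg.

2143 mg

τ/t½ = 21/48 ≈ 0.4375, so f = (1/2)^(21/48) ≈ 0.738413.
Cmin,ss = (D/Vd)·f/(1−f), so D = Cmin,ss·Vd·(1−f)/f.
D = 22 × 275 × (1−f)/f ≈ 22 × 275 × 0.35426 ≈ 2143.27 mg.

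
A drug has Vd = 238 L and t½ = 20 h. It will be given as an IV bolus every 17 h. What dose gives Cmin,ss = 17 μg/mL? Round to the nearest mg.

τ/t½ = 17/20 ≈ 0.85, so f = (1/2)^(17/20) ≈ 0.554785.
Cmin,ss = (D/Vd)·f/(1−f), so D = Cmin,ss·Vd·(1−f)/f.
D = 17 × 238 × (1−f)/f ≈ 17 × 238 × 0.80250 ≈ 3246.91 mg.

3247 mg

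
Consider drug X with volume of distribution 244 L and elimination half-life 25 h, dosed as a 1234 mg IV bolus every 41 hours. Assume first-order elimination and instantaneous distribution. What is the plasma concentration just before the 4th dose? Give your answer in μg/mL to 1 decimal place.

f = (1/2)^(τ/t½) = (1/2)^(41/25) ≈ 0.3209.
C₀ = D/Vd = 1234/244 ≈ 5.057 μg/mL.
Before the 4th dose, 3 doses have been given. Superposition: Cmin = C₀·(f + f² + … + f^3).
≈ 5.057 × (0.3209 + 0.1030 + 0.0330) ≈ 5.057 × 0.4569 ≈ 2.311 μg/mL.

2.3 μg/mL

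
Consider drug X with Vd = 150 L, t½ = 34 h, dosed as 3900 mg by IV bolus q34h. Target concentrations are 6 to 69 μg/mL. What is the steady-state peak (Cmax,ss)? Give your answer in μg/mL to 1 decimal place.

τ = 34 h = 1 half-life, so f = (1/2)^1 = 0.5.
Accumulation ratio R = 1/(1 − f) = 1/0.5 = 2/1.
Single-dose peak C₀ = D/Vd = 3900/150 = 26 μg/mL.
Steady-state peak Cmax,ss = C₀·R = 26 × 2/1 ≈ 52.000 μg/mL.
Peak 52.0 μg/mL vs MTC 69 μg/mL: below toxic threshold.

52.0 μg/mL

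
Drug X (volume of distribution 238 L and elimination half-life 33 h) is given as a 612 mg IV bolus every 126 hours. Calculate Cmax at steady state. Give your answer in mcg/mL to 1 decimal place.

Over one 126-h interval, 126/33 ≈ 3.8182 half-lives elapse, leaving f ≈ 0.0709 of each dose.
Accumulation ratio R = 1/(1 − f) ≈ 1/0.9291 ≈ 1.0763.
Each bolus raises the concentration by D/Vd = 612/238 ≈ 2.571 mcg/mL.
Cmax,ss = C₀/(1 − f) ≈ 2.571/0.9291 ≈ 2.767 mcg/mL.

2.8 mcg/mL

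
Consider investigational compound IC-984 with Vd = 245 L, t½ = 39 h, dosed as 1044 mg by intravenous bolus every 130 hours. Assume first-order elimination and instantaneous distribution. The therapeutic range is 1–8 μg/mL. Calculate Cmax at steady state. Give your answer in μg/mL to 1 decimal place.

4.7 μg/mL

k = ln2/t½ = ln2/39 ≈ 0.017773 h⁻¹; fraction remaining f = e^(−kτ) = e^(−0.017773×130) ≈ 0.0992.
Accumulation ratio R = 1/(1 − f) ≈ 1/0.9008 ≈ 1.1101.
Single-dose peak C₀ = D/Vd = 1044/245 ≈ 4.261 μg/mL.
Steady-state peak Cmax,ss = C₀·R ≈ 4.261 × 1.1101 ≈ 4.730 μg/mL.
Peak 4.7 μg/mL vs MTC 8 μg/mL: below toxic threshold.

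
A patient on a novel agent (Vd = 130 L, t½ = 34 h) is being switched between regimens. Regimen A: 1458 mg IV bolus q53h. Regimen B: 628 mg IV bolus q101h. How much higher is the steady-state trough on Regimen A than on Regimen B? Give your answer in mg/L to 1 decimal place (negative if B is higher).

Regimen A: f = (1/2)^(53/34) ≈ 0.3394; Cmin,ss = (1458/130)·f/(1−f) ≈ 5.762 mg/L.
Regimen B: f = (1/2)^(101/34) ≈ 0.1276; Cmin,ss = (628/130)·f/(1−f) ≈ 0.707 mg/L.
Difference ≈ 5.762 − 0.707 ≈ 5.055 mg/L.

5.1 mg/L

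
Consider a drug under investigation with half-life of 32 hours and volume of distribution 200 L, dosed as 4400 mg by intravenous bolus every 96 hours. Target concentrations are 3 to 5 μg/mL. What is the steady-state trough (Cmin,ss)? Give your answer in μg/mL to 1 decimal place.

τ = 96 h = 3 half-lives, so f = (1/2)^3 = 0.125.
At steady state, R = 1/(1 − 0.125) = 8/7.
Single-dose peak C₀ = D/Vd = 4400/200 = 22 μg/mL.
Steady-state peak Cmax,ss = C₀·R = 22 × 8/7 ≈ 25.143 μg/mL.
Steady-state trough Cmin,ss = Cmax,ss·f ≈ 25.143 × 0.125 ≈ 3.143 μg/mL.
Trough 3.1 μg/mL vs MEC 3 μg/mL: adequate.

3.1 μg/mL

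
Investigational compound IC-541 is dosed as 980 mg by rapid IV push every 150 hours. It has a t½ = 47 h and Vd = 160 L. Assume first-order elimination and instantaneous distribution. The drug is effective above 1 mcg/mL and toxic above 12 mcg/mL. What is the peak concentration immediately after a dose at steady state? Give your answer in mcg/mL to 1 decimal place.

k = ln2/t½ = ln2/47 ≈ 0.014748 h⁻¹; fraction remaining f = e^(−kτ) = e^(−0.014748×150) ≈ 0.1095.
At steady state, accumulation factor R = 1/(1 − e^(−kτ)) ≈ 1.1230.
Single-dose peak C₀ = D/Vd = 980/160 ≈ 6.125 mcg/mL.
Cmax,ss = C₀/(1 − f) ≈ 6.125/0.8905 ≈ 6.878 mcg/mL.
Peak 6.9 mcg/mL vs MTC 12 mcg/mL: below toxic threshold.

6.9 mcg/mL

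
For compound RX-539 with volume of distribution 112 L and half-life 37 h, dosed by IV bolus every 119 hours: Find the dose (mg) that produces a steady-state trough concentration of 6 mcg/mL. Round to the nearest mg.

τ/t½ = 119/37 ≈ 3.2162, so f = (1/2)^(119/37) ≈ 0.107603.
Cmin,ss = (D/Vd)·f/(1−f), so D = Cmin,ss·Vd·(1−f)/f.
D = 6 × 112 × (1−f)/f ≈ 6 × 112 × 8.29342 ≈ 5573.18 mg.

5573 mg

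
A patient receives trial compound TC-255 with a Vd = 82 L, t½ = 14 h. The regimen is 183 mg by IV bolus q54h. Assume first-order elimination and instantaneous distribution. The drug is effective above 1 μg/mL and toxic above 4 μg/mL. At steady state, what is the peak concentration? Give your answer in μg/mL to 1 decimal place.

τ/t½ = 54/14 ≈ 3.8571, so fraction remaining f = (1/2)^(54/14) ≈ 0.0690.
At steady state, accumulation factor R = 1/(1 − e^(−kτ)) ≈ 1.0741.
Single-dose peak C₀ = D/Vd = 183/82 ≈ 2.232 μg/mL.
Steady-state peak Cmax,ss = C₀·R ≈ 2.232 × 1.0741 ≈ 2.397 μg/mL.
Peak 2.4 μg/mL vs MTC 4 μg/mL: below toxic threshold.

2.4 μg/mL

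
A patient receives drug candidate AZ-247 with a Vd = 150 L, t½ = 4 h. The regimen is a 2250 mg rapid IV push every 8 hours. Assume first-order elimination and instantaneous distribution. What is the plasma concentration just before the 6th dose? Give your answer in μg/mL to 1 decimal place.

5.0 μg/mL

f = (1/2)^(τ/t½) = (1/2)^(8/4) ≈ 0.2500.
C₀ = D/Vd = 2250/150 ≈ 15.000 μg/mL.
Before the 6th dose, 5 doses have been given. Superposition: Cmin = C₀·(f + f² + … + f^5).
≈ 15.000 × (0.2500 + 0.0625 + 0.0156 + 0.0039 + 0.0010) ≈ 15.000 × 0.3330 ≈ 4.995 μg/mL.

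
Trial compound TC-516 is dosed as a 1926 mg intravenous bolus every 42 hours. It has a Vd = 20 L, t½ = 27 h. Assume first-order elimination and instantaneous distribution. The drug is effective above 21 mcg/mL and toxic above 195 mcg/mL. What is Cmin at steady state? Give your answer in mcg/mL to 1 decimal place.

τ/t½ = 42/27 ≈ 1.5556, so fraction remaining f = (1/2)^(42/27) ≈ 0.3402.
Each bolus raises the concentration by D/Vd = 1926/20 ≈ 96.300 mcg/mL.
Steady-state trough Cmin,ss = C₀·f/(1−f) ≈ 96.300 × 0.3402/0.6598 ≈ 49.653 mcg/mL.
Trough 49.7 mcg/mL vs MEC 21 mcg/mL: adequate.

49.7 mcg/mL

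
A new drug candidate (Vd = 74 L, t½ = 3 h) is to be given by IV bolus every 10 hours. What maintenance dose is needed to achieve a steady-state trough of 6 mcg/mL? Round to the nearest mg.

τ/t½ = 10/3 ≈ 3.3333, so f = (1/2)^(10/3) ≈ 0.099213.
Cmin,ss = (D/Vd)·f/(1−f), so D = Cmin,ss·Vd·(1−f)/f.
D = 6 × 74 × (1−f)/f ≈ 6 × 74 × 9.07932 ≈ 4031.22 mg.

4031 mg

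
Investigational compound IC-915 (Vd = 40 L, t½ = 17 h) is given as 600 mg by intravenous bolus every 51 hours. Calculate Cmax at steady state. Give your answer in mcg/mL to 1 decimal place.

The dosing interval is 3 half-lives, so f = 2^(−3) = 0.125.
Accumulation ratio R = 1/(1 − f) = 1/0.875 = 8/7.
Single-dose peak C₀ = D/Vd = 600/40 = 15 mcg/mL.
Steady-state peak Cmax,ss = C₀·R = 15 × 8/7 ≈ 17.143 mcg/mL.

17.1 mcg/mL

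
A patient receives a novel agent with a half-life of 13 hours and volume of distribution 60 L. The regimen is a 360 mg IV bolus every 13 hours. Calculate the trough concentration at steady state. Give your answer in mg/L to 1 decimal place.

τ = 13 h = 1 half-life, so f = (1/2)^1 = 0.5.
Accumulation ratio R = 1/(1 − f) = 1/0.5 = 2/1.
Single-dose peak C₀ = D/Vd = 360/60 = 6 mg/L.
Steady-state peak Cmax,ss = C₀·R = 6 × 2/1 ≈ 12.000 mg/L.
Steady-state trough Cmin,ss = Cmax,ss·f ≈ 12.000 × 0.5 ≈ 6.000 mg/L.

6.0 mg/L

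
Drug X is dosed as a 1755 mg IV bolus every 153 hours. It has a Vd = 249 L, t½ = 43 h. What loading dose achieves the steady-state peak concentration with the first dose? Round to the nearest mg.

f = (1/2)^(153/43) ≈ 0.084897; accumulation ratio R = 1/(1−f) ≈ 1.09277.
Loading dose to hit Cmax,ss on first dose: D_load = D_maint·R ≈ 1755 × 1.09277 ≈ 1917.81 mg.

1918 mg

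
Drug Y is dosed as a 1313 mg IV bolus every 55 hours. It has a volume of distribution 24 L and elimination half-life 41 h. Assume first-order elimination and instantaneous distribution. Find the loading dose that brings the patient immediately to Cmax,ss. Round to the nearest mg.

2169 mg

f = (1/2)^(55/41) ≈ 0.394620; accumulation ratio R = 1/(1−f) ≈ 1.65186.
Loading dose to hit Cmax,ss on first dose: D_load = D_maint·R ≈ 1313 × 1.65186 ≈ 2168.89 mg.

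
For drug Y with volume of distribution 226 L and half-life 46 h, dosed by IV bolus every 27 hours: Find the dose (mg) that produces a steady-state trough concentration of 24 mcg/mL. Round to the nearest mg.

τ/t½ = 27/46 ≈ 0.58696, so f = (1/2)^(27/46) ≈ 0.665746.
Cmin,ss = (D/Vd)·f/(1−f), so D = Cmin,ss·Vd·(1−f)/f.
D = 24 × 226 × (1−f)/f ≈ 24 × 226 × 0.50207 ≈ 2723.23 mg.

2723 mg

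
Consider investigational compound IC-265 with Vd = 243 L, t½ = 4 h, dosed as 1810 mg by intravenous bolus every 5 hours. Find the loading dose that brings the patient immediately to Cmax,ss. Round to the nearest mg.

f = (1/2)^(5/4) ≈ 0.420448; accumulation ratio R = 1/(1−f) ≈ 1.72547.
Loading dose to hit Cmax,ss on first dose: D_load = D_maint·R ≈ 1810 × 1.72547 ≈ 3123.10 mg.

3123 mg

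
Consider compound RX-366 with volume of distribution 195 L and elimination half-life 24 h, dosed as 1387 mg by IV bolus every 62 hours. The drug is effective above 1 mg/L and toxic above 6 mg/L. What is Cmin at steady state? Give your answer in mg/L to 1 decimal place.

Over one 62-h interval, 62/24 ≈ 2.5833 half-lives elapse, leaving f ≈ 0.1669 of each dose.
Each bolus raises the concentration by D/Vd = 1387/195 ≈ 7.113 mg/L.
Steady-state trough Cmin,ss = C₀·f/(1−f) ≈ 7.113 × 0.1669/0.8331 ≈ 1.425 mg/L.
Trough 1.4 mg/L vs MEC 1 mg/L: adequate.

1.4 mg/L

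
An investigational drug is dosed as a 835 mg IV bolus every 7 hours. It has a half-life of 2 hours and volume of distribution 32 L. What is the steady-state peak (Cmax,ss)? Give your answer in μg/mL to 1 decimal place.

28.6 μg/mL

Over one 7-h interval, 7/2 ≈ 3.5 half-lives elapse, leaving f ≈ 0.0884 of each dose.
Accumulation ratio R = 1/(1 − f) ≈ 1/0.9116 ≈ 1.0970.
Single-dose peak C₀ = D/Vd = 835/32 ≈ 26.094 μg/mL.
Steady-state peak Cmax,ss = C₀·R ≈ 26.094 × 1.0970 ≈ 28.625 μg/mL.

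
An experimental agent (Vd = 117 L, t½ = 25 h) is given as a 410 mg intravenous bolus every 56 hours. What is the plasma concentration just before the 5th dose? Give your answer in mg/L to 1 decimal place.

f = (1/2)^(τ/t½) = (1/2)^(56/25) ≈ 0.2117.
C₀ = D/Vd = 410/117 ≈ 3.504 mg/L.
Before the 5th dose, 4 doses have been given. Superposition: Cmin = C₀·(f + f² + … + f^4).
≈ 3.504 × (0.2117 + 0.0448 + 0.0095 + 0.0020) ≈ 3.504 × 0.2680 ≈ 0.939 mg/L.

0.9 mg/L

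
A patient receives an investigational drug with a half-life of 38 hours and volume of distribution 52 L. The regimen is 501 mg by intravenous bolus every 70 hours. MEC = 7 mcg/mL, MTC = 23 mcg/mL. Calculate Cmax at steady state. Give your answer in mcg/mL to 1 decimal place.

τ/t½ = 70/38 ≈ 1.8421, so fraction remaining f = (1/2)^(70/38) ≈ 0.2789.
Accumulation ratio R = 1/(1 − f) ≈ 1/0.7211 ≈ 1.3868.
Single-dose peak C₀ = D/Vd = 501/52 ≈ 9.635 mcg/mL.
Steady-state peak Cmax,ss = C₀·R ≈ 9.635 × 1.3868 ≈ 13.362 mcg/mL.
Peak 13.4 mcg/mL vs MTC 23 mcg/mL: below toxic threshold.

13.4 mcg/mL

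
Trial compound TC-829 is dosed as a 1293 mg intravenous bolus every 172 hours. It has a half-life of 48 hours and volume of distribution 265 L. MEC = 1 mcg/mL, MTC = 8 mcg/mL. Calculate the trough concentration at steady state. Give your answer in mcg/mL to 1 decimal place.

0.4 mcg/mL

Over one 172-h interval, 172/48 ≈ 3.5833 half-lives elapse, leaving f ≈ 0.0834 of each dose.
Accumulation ratio R = 1/(1 − f) ≈ 1/0.9166 ≈ 1.0910.
Each bolus raises the concentration by D/Vd = 1293/265 ≈ 4.879 mcg/mL.
Steady-state peak Cmax,ss = C₀·R ≈ 4.879 × 1.0910 ≈ 5.323 mcg/mL.
Steady-state trough Cmin,ss = Cmax,ss·f ≈ 5.323 × 0.0834 ≈ 0.444 mcg/mL.
Trough 0.4 mcg/mL vs MEC 1 mcg/mL: subtherapeutic.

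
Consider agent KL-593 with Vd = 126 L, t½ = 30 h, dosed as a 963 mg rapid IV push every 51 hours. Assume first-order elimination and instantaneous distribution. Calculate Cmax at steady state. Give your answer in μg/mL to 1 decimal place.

k = ln2/t½ = ln2/30 ≈ 0.023105 h⁻¹; fraction remaining f = e^(−kτ) = e^(−0.023105×51) ≈ 0.3078.
At steady state, accumulation factor R = 1/(1 − e^(−kτ)) ≈ 1.4447.
Single-dose peak C₀ = D/Vd = 963/126 ≈ 7.643 μg/mL.
Cmax,ss = C₀/(1 − f) ≈ 7.643/0.6922 ≈ 11.042 μg/mL.

11.0 μg/mL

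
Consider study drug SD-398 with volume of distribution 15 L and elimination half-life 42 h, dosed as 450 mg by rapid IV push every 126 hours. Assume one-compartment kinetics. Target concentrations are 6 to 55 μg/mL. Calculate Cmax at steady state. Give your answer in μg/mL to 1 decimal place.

The dosing interval is 3 half-lives, so f = 2^(−3) = 0.125.
Accumulation ratio R = 1/(1 − f) = 1/0.875 = 8/7.
Single-dose peak C₀ = D/Vd = 450/15 = 30 μg/mL.
Steady-state peak Cmax,ss = C₀·R = 30 × 8/7 ≈ 34.286 μg/mL.
Peak 34.3 μg/mL vs MTC 55 μg/mL: below toxic threshold.

34.3 μg/mL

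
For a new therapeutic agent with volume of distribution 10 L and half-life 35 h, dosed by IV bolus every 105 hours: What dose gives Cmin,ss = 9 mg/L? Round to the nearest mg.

τ/t½ = 105/35 ≈ 3, so f = (1/2)^(105/35) ≈ 0.125000.
Cmin,ss = (D/Vd)·f/(1−f), so D = Cmin,ss·Vd·(1−f)/f.
D = 9 × 10 × (1−f)/f ≈ 9 × 10 × 7.00000 ≈ 630.00 mg.

630 mg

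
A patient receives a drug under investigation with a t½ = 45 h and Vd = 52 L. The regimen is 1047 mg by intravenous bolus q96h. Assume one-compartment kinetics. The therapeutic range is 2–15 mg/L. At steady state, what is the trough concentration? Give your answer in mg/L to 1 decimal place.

τ/t½ = 96/45 ≈ 2.1333, so fraction remaining f = (1/2)^(96/45) ≈ 0.2279.
Single-dose peak C₀ = D/Vd = 1047/52 ≈ 20.135 mg/L.
Steady-state trough Cmin,ss = C₀·f/(1−f) ≈ 20.135 × 0.2279/0.7721 ≈ 5.943 mg/L.
Trough 5.9 mg/L vs MEC 2 mg/L: adequate.

5.9 mg/L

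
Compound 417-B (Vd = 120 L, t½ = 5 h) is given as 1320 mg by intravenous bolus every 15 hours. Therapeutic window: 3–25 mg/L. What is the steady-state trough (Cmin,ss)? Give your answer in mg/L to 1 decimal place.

τ = 15 h = 3 half-lives, so f = (1/2)^3 = 0.125.
At steady state, R = 1/(1 − 0.125) = 8/7.
Single-dose peak C₀ = D/Vd = 1320/120 = 11 mg/L.
Steady-state peak Cmax,ss = C₀·R = 11 × 8/7 ≈ 12.571 mg/L.
Steady-state trough Cmin,ss = Cmax,ss·f ≈ 12.571 × 0.125 ≈ 1.571 mg/L.
Trough 1.6 mg/L vs MEC 3 mg/L: subtherapeutic.

1.6 mg/L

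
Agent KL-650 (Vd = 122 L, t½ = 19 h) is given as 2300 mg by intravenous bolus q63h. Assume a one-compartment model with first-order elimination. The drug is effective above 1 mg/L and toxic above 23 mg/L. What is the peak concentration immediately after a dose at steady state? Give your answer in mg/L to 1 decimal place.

21.0 mg/L

Over one 63-h interval, 63/19 ≈ 3.3158 half-lives elapse, leaving f ≈ 0.1004 of each dose.
At steady state, accumulation factor R = 1/(1 − e^(−kτ)) ≈ 1.1116.
Each bolus raises the concentration by D/Vd = 2300/122 ≈ 18.852 mg/L.
Steady-state peak Cmax,ss = C₀·R ≈ 18.852 × 1.1116 ≈ 20.956 mg/L.
Peak 21.0 mg/L vs MTC 23 mg/L: below toxic threshold.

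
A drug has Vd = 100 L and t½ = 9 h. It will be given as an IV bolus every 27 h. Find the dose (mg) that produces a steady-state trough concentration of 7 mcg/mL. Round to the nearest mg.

4900 mg

τ/t½ = 27/9 ≈ 3, so f = (1/2)^(27/9) ≈ 0.125000.
Cmin,ss = (D/Vd)·f/(1−f), so D = Cmin,ss·Vd·(1−f)/f.
D = 7 × 100 × (1−f)/f ≈ 7 × 100 × 7.00000 ≈ 4900.00 mg.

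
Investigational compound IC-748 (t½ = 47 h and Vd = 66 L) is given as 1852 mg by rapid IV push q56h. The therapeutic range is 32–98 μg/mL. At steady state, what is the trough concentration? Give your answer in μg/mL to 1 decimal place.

τ/t½ = 56/47 ≈ 1.1915, so fraction remaining f = (1/2)^(56/47) ≈ 0.4379.
Single-dose peak C₀ = D/Vd = 1852/66 ≈ 28.061 μg/mL.
Steady-state trough Cmin,ss = C₀·f/(1−f) ≈ 28.061 × 0.4379/0.5621 ≈ 21.861 μg/mL.
Trough 21.9 μg/mL vs MEC 32 μg/mL: subtherapeutic.

21.9 μg/mL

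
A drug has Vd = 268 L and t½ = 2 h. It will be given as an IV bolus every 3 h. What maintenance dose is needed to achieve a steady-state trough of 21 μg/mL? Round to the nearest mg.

10290 mg

τ/t½ = 3/2 ≈ 1.5, so f = (1/2)^(3/2) ≈ 0.353553.
Cmin,ss = (D/Vd)·f/(1−f), so D = Cmin,ss·Vd·(1−f)/f.
D = 21 × 268 × (1−f)/f ≈ 21 × 268 × 1.82843 ≈ 10290.40 mg.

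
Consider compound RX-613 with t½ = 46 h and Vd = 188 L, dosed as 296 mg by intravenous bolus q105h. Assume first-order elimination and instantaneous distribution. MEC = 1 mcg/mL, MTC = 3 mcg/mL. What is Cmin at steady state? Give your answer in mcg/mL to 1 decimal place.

0.4 mcg/mL

k = ln2/t½ = ln2/46 ≈ 0.015068 h⁻¹; fraction remaining f = e^(−kτ) = e^(−0.015068×105) ≈ 0.2055.
At steady state, accumulation factor R = 1/(1 − e^(−kτ)) ≈ 1.2587.
Single-dose peak C₀ = D/Vd = 296/188 ≈ 1.574 mcg/mL.
Cmax,ss = C₀/(1 − f) ≈ 1.574/0.7945 ≈ 1.981 mcg/mL.
Steady-state trough Cmin,ss = Cmax,ss·f ≈ 1.981 × 0.2055 ≈ 0.407 mcg/mL.
Trough 0.4 mcg/mL vs MEC 1 mcg/mL: subtherapeutic.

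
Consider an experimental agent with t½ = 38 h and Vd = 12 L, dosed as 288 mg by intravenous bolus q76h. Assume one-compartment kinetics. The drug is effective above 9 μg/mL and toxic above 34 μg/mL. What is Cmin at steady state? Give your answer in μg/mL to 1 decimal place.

τ = 76 h = 2 half-lives, so f = (1/2)^2 = 0.25.
Accumulation ratio R = 1/(1 − f) = 1/0.75 = 4/3.
Single-dose peak C₀ = D/Vd = 288/12 = 24 μg/mL.
Steady-state peak Cmax,ss = C₀·R = 24 × 4/3 ≈ 32.000 μg/mL.
Steady-state trough Cmin,ss = Cmax,ss·f ≈ 32.000 × 0.25 ≈ 8.000 μg/mL.
Trough 8.0 μg/mL vs MEC 9 μg/mL: subtherapeutic.

8.0 μg/mL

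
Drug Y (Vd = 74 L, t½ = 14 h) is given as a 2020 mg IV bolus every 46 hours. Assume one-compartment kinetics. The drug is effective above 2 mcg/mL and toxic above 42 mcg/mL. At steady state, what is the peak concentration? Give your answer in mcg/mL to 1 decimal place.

30.4 mcg/mL

τ/t½ = 46/14 ≈ 3.2857, so fraction remaining f = (1/2)^(46/14) ≈ 0.1025.
At steady state, accumulation factor R = 1/(1 − e^(−kτ)) ≈ 1.1142.
Single-dose peak C₀ = D/Vd = 2020/74 ≈ 27.297 mcg/mL.
Steady-state peak Cmax,ss = C₀·R ≈ 27.297 × 1.1142 ≈ 30.414 mcg/mL.
Peak 30.4 mcg/mL vs MTC 42 mcg/mL: below toxic threshold.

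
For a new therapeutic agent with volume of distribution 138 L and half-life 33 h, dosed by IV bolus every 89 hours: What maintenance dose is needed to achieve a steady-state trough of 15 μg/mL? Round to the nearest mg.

τ/t½ = 89/33 ≈ 2.697, so f = (1/2)^(89/33) ≈ 0.154217.
Cmin,ss = (D/Vd)·f/(1−f), so D = Cmin,ss·Vd·(1−f)/f.
D = 15 × 138 × (1−f)/f ≈ 15 × 138 × 5.48437 ≈ 11352.65 mg.

11353 mg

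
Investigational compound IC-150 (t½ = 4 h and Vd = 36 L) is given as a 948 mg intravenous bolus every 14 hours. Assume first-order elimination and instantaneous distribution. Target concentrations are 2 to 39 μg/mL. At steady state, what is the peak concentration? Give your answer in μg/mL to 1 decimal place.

28.9 μg/mL

τ/t½ = 14/4 ≈ 3.5, so fraction remaining f = (1/2)^(14/4) ≈ 0.0884.
Accumulation ratio R = 1/(1 − f) ≈ 1/0.9116 ≈ 1.0970.
Each bolus raises the concentration by D/Vd = 948/36 ≈ 26.333 μg/mL.
Steady-state peak Cmax,ss = C₀·R ≈ 26.333 × 1.0970 ≈ 28.887 μg/mL.
Peak 28.9 μg/mL vs MTC 39 μg/mL: below toxic threshold.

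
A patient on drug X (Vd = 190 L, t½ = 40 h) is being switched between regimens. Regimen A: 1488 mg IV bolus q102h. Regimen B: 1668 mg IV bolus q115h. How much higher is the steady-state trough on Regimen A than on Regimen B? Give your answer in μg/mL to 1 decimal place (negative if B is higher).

0.2 μg/mL

Regimen A: f = (1/2)^(102/40) ≈ 0.1708; Cmin,ss = (1488/190)·f/(1−f) ≈ 1.613 μg/mL.
Regimen B: f = (1/2)^(115/40) ≈ 0.1363; Cmin,ss = (1668/190)·f/(1−f) ≈ 1.385 μg/mL.
Difference ≈ 1.613 − 1.385 ≈ 0.228 μg/mL.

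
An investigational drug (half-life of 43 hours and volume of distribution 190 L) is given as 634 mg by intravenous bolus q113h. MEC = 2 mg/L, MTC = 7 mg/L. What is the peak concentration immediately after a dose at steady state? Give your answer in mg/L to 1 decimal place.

Over one 113-h interval, 113/43 ≈ 2.6279 half-lives elapse, leaving f ≈ 0.1618 of each dose.
Accumulation ratio R = 1/(1 − f) ≈ 1/0.8382 ≈ 1.1930.
Each bolus raises the concentration by D/Vd = 634/190 ≈ 3.337 mg/L.
Steady-state peak Cmax,ss = C₀·R ≈ 3.337 × 1.1930 ≈ 3.981 mg/L.
Peak 4.0 mg/L vs MTC 7 mg/L: below toxic threshold.

4.0 mg/L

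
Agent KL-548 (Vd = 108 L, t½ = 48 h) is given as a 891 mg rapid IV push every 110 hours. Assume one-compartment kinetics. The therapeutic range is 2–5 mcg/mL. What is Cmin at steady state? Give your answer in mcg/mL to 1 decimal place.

2.1 mcg/mL

Over one 110-h interval, 110/48 ≈ 2.2917 half-lives elapse, leaving f ≈ 0.2042 of each dose.
Accumulation ratio R = 1/(1 − f) ≈ 1/0.7958 ≈ 1.2566.
Each bolus raises the concentration by D/Vd = 891/108 ≈ 8.250 mcg/mL.
Cmax,ss = C₀/(1 − f) ≈ 8.250/0.7958 ≈ 10.367 mcg/mL.
One interval later, Cmin,ss = Cmax,ss·e^(−kτ) ≈ 10.367 × 0.2042 ≈ 2.117 mcg/mL.
Trough 2.1 mcg/mL vs MEC 2 mcg/mL: adequate.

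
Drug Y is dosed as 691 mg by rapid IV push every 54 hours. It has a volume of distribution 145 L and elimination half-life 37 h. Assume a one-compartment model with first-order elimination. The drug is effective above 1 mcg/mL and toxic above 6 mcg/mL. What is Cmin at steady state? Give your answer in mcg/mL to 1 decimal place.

τ/t½ = 54/37 ≈ 1.4595, so fraction remaining f = (1/2)^(54/37) ≈ 0.3636.
Single-dose peak C₀ = D/Vd = 691/145 ≈ 4.766 mcg/mL.
Steady-state trough Cmin,ss = C₀·f/(1−f) ≈ 4.766 × 0.3636/0.6364 ≈ 2.723 mcg/mL.
Trough 2.7 mcg/mL vs MEC 1 mcg/mL: adequate.

2.7 mcg/mL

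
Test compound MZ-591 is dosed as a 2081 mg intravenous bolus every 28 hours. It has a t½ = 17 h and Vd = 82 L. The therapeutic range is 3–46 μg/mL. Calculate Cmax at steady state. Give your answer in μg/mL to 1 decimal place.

Over one 28-h interval, 28/17 ≈ 1.6471 half-lives elapse, leaving f ≈ 0.3193 of each dose.
Accumulation ratio R = 1/(1 − f) ≈ 1/0.6807 ≈ 1.4691.
Each bolus raises the concentration by D/Vd = 2081/82 ≈ 25.378 μg/mL.
Cmax,ss = C₀/(1 − f) ≈ 25.378/0.6807 ≈ 37.282 μg/mL.
Peak 37.3 μg/mL vs MTC 46 μg/mL: below toxic threshold.

37.3 μg/mL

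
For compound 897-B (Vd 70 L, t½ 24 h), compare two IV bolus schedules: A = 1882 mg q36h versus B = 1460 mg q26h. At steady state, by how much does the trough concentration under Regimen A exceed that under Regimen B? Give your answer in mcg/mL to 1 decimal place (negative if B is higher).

-3.9 mcg/mL

Regimen A: f = (1/2)^(36/24) ≈ 0.3536; Cmin,ss = (1882/70)·f/(1−f) ≈ 14.707 mcg/mL.
Regimen B: f = (1/2)^(26/24) ≈ 0.4719; Cmin,ss = (1460/70)·f/(1−f) ≈ 18.638 mcg/mL.
Difference ≈ 14.707 − 18.638 ≈ -3.931 mcg/mL.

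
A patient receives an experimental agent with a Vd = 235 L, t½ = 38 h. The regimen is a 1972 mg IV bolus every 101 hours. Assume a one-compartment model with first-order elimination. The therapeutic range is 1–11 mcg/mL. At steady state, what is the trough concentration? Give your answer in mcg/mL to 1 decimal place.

1.6 mcg/mL

τ/t½ = 101/38 ≈ 2.6579, so fraction remaining f = (1/2)^(101/38) ≈ 0.1585.
At steady state, accumulation factor R = 1/(1 − e^(−kτ)) ≈ 1.1884.
Single-dose peak C₀ = D/Vd = 1972/235 ≈ 8.391 mcg/mL.
Cmax,ss = C₀/(1 − f) ≈ 8.391/0.8415 ≈ 9.971 mcg/mL.
One interval later, Cmin,ss = Cmax,ss·e^(−kτ) ≈ 9.971 × 0.1585 ≈ 1.580 mcg/mL.
Trough 1.6 mcg/mL vs MEC 1 mcg/mL: adequate.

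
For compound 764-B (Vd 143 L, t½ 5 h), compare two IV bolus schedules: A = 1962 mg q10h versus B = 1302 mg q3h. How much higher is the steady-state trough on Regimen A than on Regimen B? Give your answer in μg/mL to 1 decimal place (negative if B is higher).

-13.1 μg/mL

Regimen A: f = (1/2)^(10/5) ≈ 0.2500; Cmin,ss = (1962/143)·f/(1−f) ≈ 4.573 μg/mL.
Regimen B: f = (1/2)^(3/5) ≈ 0.6598; Cmin,ss = (1302/143)·f/(1−f) ≈ 17.658 μg/mL.
Difference ≈ 4.573 − 17.658 ≈ -13.085 μg/mL.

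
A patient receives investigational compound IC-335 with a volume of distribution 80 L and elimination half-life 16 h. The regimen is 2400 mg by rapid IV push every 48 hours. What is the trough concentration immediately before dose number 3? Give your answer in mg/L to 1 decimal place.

f = (1/2)^(τ/t½) = (1/2)^(48/16) ≈ 0.1250.
C₀ = D/Vd = 2400/80 ≈ 30.000 mg/L.
Before the 3rd dose, 2 doses have been given. Superposition: Cmin = C₀·(f + f²).
≈ 30.000 × (0.1250 + 0.0156) ≈ 30.000 × 0.1406 ≈ 4.218 mg/L.

4.2 mg/L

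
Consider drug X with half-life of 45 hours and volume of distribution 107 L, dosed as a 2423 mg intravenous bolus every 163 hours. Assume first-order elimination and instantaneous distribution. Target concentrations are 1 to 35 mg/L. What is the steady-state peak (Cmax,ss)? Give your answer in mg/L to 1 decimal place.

24.6 mg/L

Over one 163-h interval, 163/45 ≈ 3.6222 half-lives elapse, leaving f ≈ 0.0812 of each dose.
Accumulation ratio R = 1/(1 − f) ≈ 1/0.9188 ≈ 1.0884.
Single-dose peak C₀ = D/Vd = 2423/107 ≈ 22.645 mg/L.
Steady-state peak Cmax,ss = C₀·R ≈ 22.645 × 1.0884 ≈ 24.647 mg/L.
Peak 24.6 mg/L vs MTC 35 mg/L: below toxic threshold.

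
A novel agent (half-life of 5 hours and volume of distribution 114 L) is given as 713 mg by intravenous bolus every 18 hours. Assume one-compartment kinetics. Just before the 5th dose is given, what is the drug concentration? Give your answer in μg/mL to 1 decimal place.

f = (1/2)^(τ/t½) = (1/2)^(18/5) ≈ 0.0825.
C₀ = D/Vd = 713/114 ≈ 6.254 μg/mL.
Before the 5th dose, 4 doses have been given. Superposition: Cmin = C₀·(f + f² + … + f^4).
≈ 6.254 × (0.0825 + 0.0068 + 0.0006 + 0.0000) ≈ 6.254 × 0.0899 ≈ 0.562 μg/mL.

0.6 μg/mL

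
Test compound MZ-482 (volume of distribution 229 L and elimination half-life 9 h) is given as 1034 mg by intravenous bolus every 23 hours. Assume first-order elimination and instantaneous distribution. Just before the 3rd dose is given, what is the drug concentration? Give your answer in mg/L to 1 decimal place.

0.9 mg/L

f = (1/2)^(τ/t½) = (1/2)^(23/9) ≈ 0.1701.
C₀ = D/Vd = 1034/229 ≈ 4.515 mg/L.
Before the 3rd dose, 2 doses have been given. Superposition: Cmin = C₀·(f + f²).
≈ 4.515 × (0.1701 + 0.0289) ≈ 4.515 × 0.1990 ≈ 0.898 mg/L.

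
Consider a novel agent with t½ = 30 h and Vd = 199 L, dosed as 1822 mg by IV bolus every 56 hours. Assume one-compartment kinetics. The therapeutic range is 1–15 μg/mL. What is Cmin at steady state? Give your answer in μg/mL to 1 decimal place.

Over one 56-h interval, 56/30 ≈ 1.8667 half-lives elapse, leaving f ≈ 0.2742 of each dose.
At steady state, accumulation factor R = 1/(1 − e^(−kτ)) ≈ 1.3778.
Each bolus raises the concentration by D/Vd = 1822/199 ≈ 9.156 μg/mL.
Steady-state peak Cmax,ss = C₀·R ≈ 9.156 × 1.3778 ≈ 12.615 μg/mL.
One interval later, Cmin,ss = Cmax,ss·e^(−kτ) ≈ 12.615 × 0.2742 ≈ 3.459 μg/mL.
Trough 3.5 μg/mL vs MEC 1 μg/mL: adequate.

3.5 μg/mL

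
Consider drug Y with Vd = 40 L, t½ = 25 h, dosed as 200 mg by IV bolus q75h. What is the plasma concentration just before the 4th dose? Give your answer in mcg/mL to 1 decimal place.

f = (1/2)^(τ/t½) = (1/2)^(75/25) ≈ 0.1250.
C₀ = D/Vd = 200/40 ≈ 5.000 mcg/mL.
Before the 4th dose, 3 doses have been given. Superposition: Cmin = C₀·(f + f² + … + f^3).
≈ 5.000 × (0.1250 + 0.0156 + 0.0020) ≈ 5.000 × 0.1426 ≈ 0.713 mcg/mL.

0.7 mcg/mL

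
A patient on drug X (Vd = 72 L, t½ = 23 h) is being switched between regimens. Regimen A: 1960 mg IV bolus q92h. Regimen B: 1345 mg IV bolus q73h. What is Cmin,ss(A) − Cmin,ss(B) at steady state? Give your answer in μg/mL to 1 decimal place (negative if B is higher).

Regimen A: f = (1/2)^(92/23) ≈ 0.0625; Cmin,ss = (1960/72)·f/(1−f) ≈ 1.815 μg/mL.
Regimen B: f = (1/2)^(73/23) ≈ 0.1108; Cmin,ss = (1345/72)·f/(1−f) ≈ 2.328 μg/mL.
Difference ≈ 1.815 − 2.328 ≈ -0.513 μg/mL.

-0.5 μg/mL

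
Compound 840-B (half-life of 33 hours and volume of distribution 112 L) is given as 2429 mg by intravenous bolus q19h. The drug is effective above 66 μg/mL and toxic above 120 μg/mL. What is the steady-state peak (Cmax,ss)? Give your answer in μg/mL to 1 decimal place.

Over one 19-h interval, 19/33 ≈ 0.57576 half-lives elapse, leaving f ≈ 0.6709 of each dose.
At steady state, accumulation factor R = 1/(1 − e^(−kτ)) ≈ 3.0386.
Single-dose peak C₀ = D/Vd = 2429/112 ≈ 21.688 μg/mL.
Steady-state peak Cmax,ss = C₀·R ≈ 21.688 × 3.0386 ≈ 65.901 μg/mL.
Peak 65.9 μg/mL vs MTC 120 μg/mL: below toxic threshold.

65.9 μg/mL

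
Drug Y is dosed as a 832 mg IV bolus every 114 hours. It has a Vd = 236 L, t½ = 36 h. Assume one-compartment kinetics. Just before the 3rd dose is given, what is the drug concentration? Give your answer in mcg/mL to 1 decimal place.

f = (1/2)^(τ/t½) = (1/2)^(114/36) ≈ 0.1114.
C₀ = D/Vd = 832/236 ≈ 3.525 mcg/mL.
Before the 3rd dose, 2 doses have been given. Superposition: Cmin = C₀·(f + f²).
≈ 3.525 × (0.1114 + 0.0124) ≈ 3.525 × 0.1238 ≈ 0.436 mcg/mL.

0.4 mcg/mL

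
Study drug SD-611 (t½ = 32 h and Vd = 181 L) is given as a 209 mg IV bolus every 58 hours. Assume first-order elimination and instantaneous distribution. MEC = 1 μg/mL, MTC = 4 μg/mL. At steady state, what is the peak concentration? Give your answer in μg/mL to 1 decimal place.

τ/t½ = 58/32 ≈ 1.8125, so fraction remaining f = (1/2)^(58/32) ≈ 0.2847.
Accumulation ratio R = 1/(1 − f) ≈ 1/0.7153 ≈ 1.3980.
Each bolus raises the concentration by D/Vd = 209/181 ≈ 1.155 μg/mL.
Cmax,ss = C₀/(1 − f) ≈ 1.155/0.7153 ≈ 1.615 μg/mL.
Peak 1.6 μg/mL vs MTC 4 μg/mL: below toxic threshold.

1.6 μg/mL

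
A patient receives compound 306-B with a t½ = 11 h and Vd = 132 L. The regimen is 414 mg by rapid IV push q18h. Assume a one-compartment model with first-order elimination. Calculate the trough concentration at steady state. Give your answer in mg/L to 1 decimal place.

1.5 mg/L

Over one 18-h interval, 18/11 ≈ 1.6364 half-lives elapse, leaving f ≈ 0.3217 of each dose.
Each bolus raises the concentration by D/Vd = 414/132 ≈ 3.136 mg/L.
Steady-state trough Cmin,ss = C₀·f/(1−f) ≈ 3.136 × 0.3217/0.6783 ≈ 1.487 mg/L.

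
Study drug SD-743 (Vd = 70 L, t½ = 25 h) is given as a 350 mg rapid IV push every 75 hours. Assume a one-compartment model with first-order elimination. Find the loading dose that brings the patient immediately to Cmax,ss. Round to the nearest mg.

f = (1/2)^(75/25) ≈ 0.125000; accumulation ratio R = 1/(1−f) ≈ 1.14286.
Loading dose to hit Cmax,ss on first dose: D_load = D_maint·R ≈ 350 × 1.14286 ≈ 400.00 mg.

400 mg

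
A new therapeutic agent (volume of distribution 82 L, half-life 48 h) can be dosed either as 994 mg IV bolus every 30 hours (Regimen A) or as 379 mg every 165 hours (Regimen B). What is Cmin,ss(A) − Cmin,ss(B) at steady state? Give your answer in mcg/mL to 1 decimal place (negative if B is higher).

Regimen A: f = (1/2)^(30/48) ≈ 0.6484; Cmin,ss = (994/82)·f/(1−f) ≈ 22.355 mcg/mL.
Regimen B: f = (1/2)^(165/48) ≈ 0.0923; Cmin,ss = (379/82)·f/(1−f) ≈ 0.470 mcg/mL.
Difference ≈ 22.355 − 0.470 ≈ 21.885 mcg/mL.

21.9 mcg/mL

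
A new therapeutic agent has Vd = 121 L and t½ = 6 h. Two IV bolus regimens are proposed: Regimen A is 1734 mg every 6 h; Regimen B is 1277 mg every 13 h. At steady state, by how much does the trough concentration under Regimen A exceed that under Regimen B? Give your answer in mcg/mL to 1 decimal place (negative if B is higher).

Regimen A: f = (1/2)^(6/6) ≈ 0.5000; Cmin,ss = (1734/121)·f/(1−f) ≈ 14.331 mcg/mL.
Regimen B: f = (1/2)^(13/6) ≈ 0.2227; Cmin,ss = (1277/121)·f/(1−f) ≈ 3.024 mcg/mL.
Difference ≈ 14.331 − 3.024 ≈ 11.307 mcg/mL.

11.3 mcg/mL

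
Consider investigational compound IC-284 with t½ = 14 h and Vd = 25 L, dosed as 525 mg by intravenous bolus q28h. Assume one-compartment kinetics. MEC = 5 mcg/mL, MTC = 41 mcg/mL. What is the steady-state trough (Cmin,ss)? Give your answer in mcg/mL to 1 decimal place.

τ = 28 h = 2 half-lives, so f = (1/2)^2 = 0.25.
Accumulation ratio R = 1/(1 − f) = 1/0.75 = 4/3.
Single-dose peak C₀ = D/Vd = 525/25 = 21 mcg/mL.
Steady-state peak Cmax,ss = C₀·R = 21 × 4/3 ≈ 28.000 mcg/mL.
Steady-state trough Cmin,ss = Cmax,ss·f ≈ 28.000 × 0.25 ≈ 7.000 mcg/mL.
Trough 7.0 mcg/mL vs MEC 5 mcg/mL: adequate.

7.0 mcg/mL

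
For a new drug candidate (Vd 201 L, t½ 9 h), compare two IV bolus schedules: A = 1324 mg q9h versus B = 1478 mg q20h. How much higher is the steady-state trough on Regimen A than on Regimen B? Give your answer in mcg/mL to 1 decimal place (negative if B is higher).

4.6 mcg/mL

Regimen A: f = (1/2)^(9/9) ≈ 0.5000; Cmin,ss = (1324/201)·f/(1−f) ≈ 6.587 mcg/mL.
Regimen B: f = (1/2)^(20/9) ≈ 0.2143; Cmin,ss = (1478/201)·f/(1−f) ≈ 2.006 mcg/mL.
Difference ≈ 6.587 − 2.006 ≈ 4.581 mcg/mL.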